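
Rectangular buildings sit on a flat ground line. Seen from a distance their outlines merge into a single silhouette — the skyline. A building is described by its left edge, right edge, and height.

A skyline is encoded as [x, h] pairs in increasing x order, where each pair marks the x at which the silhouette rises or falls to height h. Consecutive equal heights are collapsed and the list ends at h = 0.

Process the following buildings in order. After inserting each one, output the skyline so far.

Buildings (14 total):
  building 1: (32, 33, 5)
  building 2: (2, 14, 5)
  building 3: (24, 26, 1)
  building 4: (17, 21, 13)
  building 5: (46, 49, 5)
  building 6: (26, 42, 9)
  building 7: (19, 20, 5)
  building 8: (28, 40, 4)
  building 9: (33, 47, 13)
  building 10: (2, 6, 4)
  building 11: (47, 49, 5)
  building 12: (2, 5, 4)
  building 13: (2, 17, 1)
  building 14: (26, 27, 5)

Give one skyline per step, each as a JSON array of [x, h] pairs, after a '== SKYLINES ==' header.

== SKYLINES ==
[[32,5],[33,0]]
[[2,5],[14,0],[32,5],[33,0]]
[[2,5],[14,0],[24,1],[26,0],[32,5],[33,0]]
[[2,5],[14,0],[17,13],[21,0],[24,1],[26,0],[32,5],[33,0]]
[[2,5],[14,0],[17,13],[21,0],[24,1],[26,0],[32,5],[33,0],[46,5],[49,0]]
[[2,5],[14,0],[17,13],[21,0],[24,1],[26,9],[42,0],[46,5],[49,0]]
[[2,5],[14,0],[17,13],[21,0],[24,1],[26,9],[42,0],[46,5],[49,0]]
[[2,5],[14,0],[17,13],[21,0],[24,1],[26,9],[42,0],[46,5],[49,0]]
[[2,5],[14,0],[17,13],[21,0],[24,1],[26,9],[33,13],[47,5],[49,0]]
[[2,5],[14,0],[17,13],[21,0],[24,1],[26,9],[33,13],[47,5],[49,0]]
[[2,5],[14,0],[17,13],[21,0],[24,1],[26,9],[33,13],[47,5],[49,0]]
[[2,5],[14,0],[17,13],[21,0],[24,1],[26,9],[33,13],[47,5],[49,0]]
[[2,5],[14,1],[17,13],[21,0],[24,1],[26,9],[33,13],[47,5],[49,0]]
[[2,5],[14,1],[17,13],[21,0],[24,1],[26,9],[33,13],[47,5],[49,0]]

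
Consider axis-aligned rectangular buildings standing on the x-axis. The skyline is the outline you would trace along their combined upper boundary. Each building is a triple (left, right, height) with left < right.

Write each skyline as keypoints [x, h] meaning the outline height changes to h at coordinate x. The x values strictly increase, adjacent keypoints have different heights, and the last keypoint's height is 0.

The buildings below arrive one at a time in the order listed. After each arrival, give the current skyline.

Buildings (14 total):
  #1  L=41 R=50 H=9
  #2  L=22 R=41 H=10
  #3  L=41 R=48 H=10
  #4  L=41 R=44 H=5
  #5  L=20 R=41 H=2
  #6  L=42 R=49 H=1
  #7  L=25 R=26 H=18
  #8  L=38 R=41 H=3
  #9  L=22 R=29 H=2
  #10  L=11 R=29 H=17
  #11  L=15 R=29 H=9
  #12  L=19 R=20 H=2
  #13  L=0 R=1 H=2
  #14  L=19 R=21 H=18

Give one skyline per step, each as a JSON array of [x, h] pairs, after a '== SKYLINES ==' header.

== SKYLINES ==
[[41,9],[50,0]]
[[22,10],[41,9],[50,0]]
[[22,10],[48,9],[50,0]]
[[22,10],[48,9],[50,0]]
[[20,2],[22,10],[48,9],[50,0]]
[[20,2],[22,10],[48,9],[50,0]]
[[20,2],[22,10],[25,18],[26,10],[48,9],[50,0]]
[[20,2],[22,10],[25,18],[26,10],[48,9],[50,0]]
[[20,2],[22,10],[25,18],[26,10],[48,9],[50,0]]
[[11,17],[25,18],[26,17],[29,10],[48,9],[50,0]]
[[11,17],[25,18],[26,17],[29,10],[48,9],[50,0]]
[[11,17],[25,18],[26,17],[29,10],[48,9],[50,0]]
[[0,2],[1,0],[11,17],[25,18],[26,17],[29,10],[48,9],[50,0]]
[[0,2],[1,0],[11,17],[19,18],[21,17],[25,18],[26,17],[29,10],[48,9],[50,0]]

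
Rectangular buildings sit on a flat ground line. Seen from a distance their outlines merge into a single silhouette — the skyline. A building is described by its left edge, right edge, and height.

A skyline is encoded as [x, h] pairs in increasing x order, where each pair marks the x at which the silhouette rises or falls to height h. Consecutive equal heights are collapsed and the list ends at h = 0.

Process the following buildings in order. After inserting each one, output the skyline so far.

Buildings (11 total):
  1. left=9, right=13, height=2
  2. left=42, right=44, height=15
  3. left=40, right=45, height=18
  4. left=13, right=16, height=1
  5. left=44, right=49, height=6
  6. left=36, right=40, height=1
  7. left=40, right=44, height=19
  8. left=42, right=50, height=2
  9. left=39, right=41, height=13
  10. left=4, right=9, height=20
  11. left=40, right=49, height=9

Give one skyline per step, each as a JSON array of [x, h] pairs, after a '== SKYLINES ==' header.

== SKYLINES ==
[[9,2],[13,0]]
[[9,2],[13,0],[42,15],[44,0]]
[[9,2],[13,0],[40,18],[45,0]]
[[9,2],[13,1],[16,0],[40,18],[45,0]]
[[9,2],[13,1],[16,0],[40,18],[45,6],[49,0]]
[[9,2],[13,1],[16,0],[36,1],[40,18],[45,6],[49,0]]
[[9,2],[13,1],[16,0],[36,1],[40,19],[44,18],[45,6],[49,0]]
[[9,2],[13,1],[16,0],[36,1],[40,19],[44,18],[45,6],[49,2],[50,0]]
[[9,2],[13,1],[16,0],[36,1],[39,13],[40,19],[44,18],[45,6],[49,2],[50,0]]
[[4,20],[9,2],[13,1],[16,0],[36,1],[39,13],[40,19],[44,18],[45,6],[49,2],[50,0]]
[[4,20],[9,2],[13,1],[16,0],[36,1],[39,13],[40,19],[44,18],[45,9],[49,2],[50,0]]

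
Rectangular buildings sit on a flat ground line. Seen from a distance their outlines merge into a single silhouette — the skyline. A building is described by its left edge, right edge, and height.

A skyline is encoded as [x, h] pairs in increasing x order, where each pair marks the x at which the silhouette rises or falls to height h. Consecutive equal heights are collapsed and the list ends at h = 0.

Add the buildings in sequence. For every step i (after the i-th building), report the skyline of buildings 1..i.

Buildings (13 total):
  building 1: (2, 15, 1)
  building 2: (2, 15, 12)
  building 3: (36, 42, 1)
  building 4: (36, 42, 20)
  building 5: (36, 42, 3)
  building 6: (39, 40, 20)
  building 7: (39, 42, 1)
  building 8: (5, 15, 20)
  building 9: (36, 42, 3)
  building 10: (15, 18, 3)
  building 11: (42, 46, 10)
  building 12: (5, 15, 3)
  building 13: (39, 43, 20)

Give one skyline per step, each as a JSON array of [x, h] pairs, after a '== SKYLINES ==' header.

== SKYLINES ==
[[2,1],[15,0]]
[[2,12],[15,0]]
[[2,12],[15,0],[36,1],[42,0]]
[[2,12],[15,0],[36,20],[42,0]]
[[2,12],[15,0],[36,20],[42,0]]
[[2,12],[15,0],[36,20],[42,0]]
[[2,12],[15,0],[36,20],[42,0]]
[[2,12],[5,20],[15,0],[36,20],[42,0]]
[[2,12],[5,20],[15,0],[36,20],[42,0]]
[[2,12],[5,20],[15,3],[18,0],[36,20],[42,0]]
[[2,12],[5,20],[15,3],[18,0],[36,20],[42,10],[46,0]]
[[2,12],[5,20],[15,3],[18,0],[36,20],[42,10],[46,0]]
[[2,12],[5,20],[15,3],[18,0],[36,20],[43,10],[46,0]]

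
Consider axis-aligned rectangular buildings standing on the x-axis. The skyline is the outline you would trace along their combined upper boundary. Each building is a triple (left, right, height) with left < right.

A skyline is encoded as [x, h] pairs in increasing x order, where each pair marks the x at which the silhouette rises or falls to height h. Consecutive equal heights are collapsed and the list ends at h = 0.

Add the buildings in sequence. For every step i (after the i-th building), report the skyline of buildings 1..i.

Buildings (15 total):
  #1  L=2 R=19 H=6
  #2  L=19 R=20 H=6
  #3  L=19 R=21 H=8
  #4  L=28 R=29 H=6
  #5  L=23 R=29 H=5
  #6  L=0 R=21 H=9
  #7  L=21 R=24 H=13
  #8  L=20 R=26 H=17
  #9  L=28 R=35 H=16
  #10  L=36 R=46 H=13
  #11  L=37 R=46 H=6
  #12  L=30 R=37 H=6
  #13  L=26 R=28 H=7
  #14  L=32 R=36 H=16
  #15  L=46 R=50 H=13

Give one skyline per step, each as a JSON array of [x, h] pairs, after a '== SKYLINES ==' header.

== SKYLINES ==
[[2,6],[19,0]]
[[2,6],[20,0]]
[[2,6],[19,8],[21,0]]
[[2,6],[19,8],[21,0],[28,6],[29,0]]
[[2,6],[19,8],[21,0],[23,5],[28,6],[29,0]]
[[0,9],[21,0],[23,5],[28,6],[29,0]]
[[0,9],[21,13],[24,5],[28,6],[29,0]]
[[0,9],[20,17],[26,5],[28,6],[29,0]]
[[0,9],[20,17],[26,5],[28,16],[35,0]]
[[0,9],[20,17],[26,5],[28,16],[35,0],[36,13],[46,0]]
[[0,9],[20,17],[26,5],[28,16],[35,0],[36,13],[46,0]]
[[0,9],[20,17],[26,5],[28,16],[35,6],[36,13],[46,0]]
[[0,9],[20,17],[26,7],[28,16],[35,6],[36,13],[46,0]]
[[0,9],[20,17],[26,7],[28,16],[36,13],[46,0]]
[[0,9],[20,17],[26,7],[28,16],[36,13],[50,0]]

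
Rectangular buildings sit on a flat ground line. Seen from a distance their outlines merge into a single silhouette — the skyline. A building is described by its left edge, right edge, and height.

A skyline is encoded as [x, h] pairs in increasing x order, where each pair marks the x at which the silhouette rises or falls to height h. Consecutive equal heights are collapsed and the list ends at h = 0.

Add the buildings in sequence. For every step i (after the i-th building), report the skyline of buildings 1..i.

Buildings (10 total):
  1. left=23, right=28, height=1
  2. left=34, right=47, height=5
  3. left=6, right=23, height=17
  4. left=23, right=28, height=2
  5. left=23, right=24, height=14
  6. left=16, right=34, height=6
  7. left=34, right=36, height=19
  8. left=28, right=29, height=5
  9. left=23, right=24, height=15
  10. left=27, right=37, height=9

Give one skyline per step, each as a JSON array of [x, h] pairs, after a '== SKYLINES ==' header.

== SKYLINES ==
[[23,1],[28,0]]
[[23,1],[28,0],[34,5],[47,0]]
[[6,17],[23,1],[28,0],[34,5],[47,0]]
[[6,17],[23,2],[28,0],[34,5],[47,0]]
[[6,17],[23,14],[24,2],[28,0],[34,5],[47,0]]
[[6,17],[23,14],[24,6],[34,5],[47,0]]
[[6,17],[23,14],[24,6],[34,19],[36,5],[47,0]]
[[6,17],[23,14],[24,6],[34,19],[36,5],[47,0]]
[[6,17],[23,15],[24,6],[34,19],[36,5],[47,0]]
[[6,17],[23,15],[24,6],[27,9],[34,19],[36,9],[37,5],[47,0]]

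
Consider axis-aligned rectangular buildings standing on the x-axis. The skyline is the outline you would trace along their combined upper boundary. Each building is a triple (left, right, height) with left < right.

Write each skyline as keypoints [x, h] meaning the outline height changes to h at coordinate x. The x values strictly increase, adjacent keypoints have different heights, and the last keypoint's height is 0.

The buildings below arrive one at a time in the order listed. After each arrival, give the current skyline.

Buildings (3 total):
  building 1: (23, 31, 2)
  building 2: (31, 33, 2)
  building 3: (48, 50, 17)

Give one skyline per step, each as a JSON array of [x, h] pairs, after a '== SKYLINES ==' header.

== SKYLINES ==
[[23,2],[31,0]]
[[23,2],[33,0]]
[[23,2],[33,0],[48,17],[50,0]]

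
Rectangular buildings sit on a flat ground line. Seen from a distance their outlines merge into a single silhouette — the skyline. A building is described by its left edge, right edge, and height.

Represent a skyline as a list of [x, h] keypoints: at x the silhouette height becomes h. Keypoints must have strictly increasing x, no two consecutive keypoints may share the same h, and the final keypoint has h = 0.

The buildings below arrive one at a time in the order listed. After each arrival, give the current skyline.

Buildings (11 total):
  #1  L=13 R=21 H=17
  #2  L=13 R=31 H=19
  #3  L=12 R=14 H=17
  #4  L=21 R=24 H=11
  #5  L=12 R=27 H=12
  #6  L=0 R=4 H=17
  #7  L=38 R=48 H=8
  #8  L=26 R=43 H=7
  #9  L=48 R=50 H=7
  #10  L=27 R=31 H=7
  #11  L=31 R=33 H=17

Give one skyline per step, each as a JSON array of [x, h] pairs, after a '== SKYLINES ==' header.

== SKYLINES ==
[[13,17],[21,0]]
[[13,19],[31,0]]
[[12,17],[13,19],[31,0]]
[[12,17],[13,19],[31,0]]
[[12,17],[13,19],[31,0]]
[[0,17],[4,0],[12,17],[13,19],[31,0]]
[[0,17],[4,0],[12,17],[13,19],[31,0],[38,8],[48,0]]
[[0,17],[4,0],[12,17],[13,19],[31,7],[38,8],[48,0]]
[[0,17],[4,0],[12,17],[13,19],[31,7],[38,8],[48,7],[50,0]]
[[0,17],[4,0],[12,17],[13,19],[31,7],[38,8],[48,7],[50,0]]
[[0,17],[4,0],[12,17],[13,19],[31,17],[33,7],[38,8],[48,7],[50,0]]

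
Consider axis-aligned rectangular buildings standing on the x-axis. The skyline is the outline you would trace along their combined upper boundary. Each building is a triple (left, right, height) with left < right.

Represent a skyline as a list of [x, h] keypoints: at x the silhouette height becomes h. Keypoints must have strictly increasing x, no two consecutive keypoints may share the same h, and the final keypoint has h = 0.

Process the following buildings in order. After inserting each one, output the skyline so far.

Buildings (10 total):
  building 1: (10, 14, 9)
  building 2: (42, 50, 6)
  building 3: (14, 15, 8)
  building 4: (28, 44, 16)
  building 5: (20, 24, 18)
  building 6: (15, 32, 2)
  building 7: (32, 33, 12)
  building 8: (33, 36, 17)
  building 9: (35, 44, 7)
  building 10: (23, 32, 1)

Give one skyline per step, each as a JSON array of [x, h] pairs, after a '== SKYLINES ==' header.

== SKYLINES ==
[[10,9],[14,0]]
[[10,9],[14,0],[42,6],[50,0]]
[[10,9],[14,8],[15,0],[42,6],[50,0]]
[[10,9],[14,8],[15,0],[28,16],[44,6],[50,0]]
[[10,9],[14,8],[15,0],[20,18],[24,0],[28,16],[44,6],[50,0]]
[[10,9],[14,8],[15,2],[20,18],[24,2],[28,16],[44,6],[50,0]]
[[10,9],[14,8],[15,2],[20,18],[24,2],[28,16],[44,6],[50,0]]
[[10,9],[14,8],[15,2],[20,18],[24,2],[28,16],[33,17],[36,16],[44,6],[50,0]]
[[10,9],[14,8],[15,2],[20,18],[24,2],[28,16],[33,17],[36,16],[44,6],[50,0]]
[[10,9],[14,8],[15,2],[20,18],[24,2],[28,16],[33,17],[36,16],[44,6],[50,0]]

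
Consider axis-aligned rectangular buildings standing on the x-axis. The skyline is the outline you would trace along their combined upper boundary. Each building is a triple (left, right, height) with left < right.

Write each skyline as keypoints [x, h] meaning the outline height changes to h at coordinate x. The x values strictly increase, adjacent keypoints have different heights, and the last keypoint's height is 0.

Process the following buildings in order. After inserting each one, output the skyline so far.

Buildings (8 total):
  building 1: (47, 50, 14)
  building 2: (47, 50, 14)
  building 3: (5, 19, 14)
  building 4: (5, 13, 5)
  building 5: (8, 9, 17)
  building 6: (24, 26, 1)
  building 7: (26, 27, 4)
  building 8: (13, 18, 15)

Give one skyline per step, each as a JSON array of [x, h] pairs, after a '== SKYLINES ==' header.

== SKYLINES ==
[[47,14],[50,0]]
[[47,14],[50,0]]
[[5,14],[19,0],[47,14],[50,0]]
[[5,14],[19,0],[47,14],[50,0]]
[[5,14],[8,17],[9,14],[19,0],[47,14],[50,0]]
[[5,14],[8,17],[9,14],[19,0],[24,1],[26,0],[47,14],[50,0]]
[[5,14],[8,17],[9,14],[19,0],[24,1],[26,4],[27,0],[47,14],[50,0]]
[[5,14],[8,17],[9,14],[13,15],[18,14],[19,0],[24,1],[26,4],[27,0],[47,14],[50,0]]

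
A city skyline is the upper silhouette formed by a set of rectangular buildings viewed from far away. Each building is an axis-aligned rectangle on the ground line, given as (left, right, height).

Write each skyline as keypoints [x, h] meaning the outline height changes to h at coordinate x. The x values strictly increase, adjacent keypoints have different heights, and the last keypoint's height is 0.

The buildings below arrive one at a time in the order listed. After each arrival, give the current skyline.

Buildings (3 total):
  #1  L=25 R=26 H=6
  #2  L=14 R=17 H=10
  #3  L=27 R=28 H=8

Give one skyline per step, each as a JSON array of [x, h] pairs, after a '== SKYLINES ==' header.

== SKYLINES ==
[[25,6],[26,0]]
[[14,10],[17,0],[25,6],[26,0]]
[[14,10],[17,0],[25,6],[26,0],[27,8],[28,0]]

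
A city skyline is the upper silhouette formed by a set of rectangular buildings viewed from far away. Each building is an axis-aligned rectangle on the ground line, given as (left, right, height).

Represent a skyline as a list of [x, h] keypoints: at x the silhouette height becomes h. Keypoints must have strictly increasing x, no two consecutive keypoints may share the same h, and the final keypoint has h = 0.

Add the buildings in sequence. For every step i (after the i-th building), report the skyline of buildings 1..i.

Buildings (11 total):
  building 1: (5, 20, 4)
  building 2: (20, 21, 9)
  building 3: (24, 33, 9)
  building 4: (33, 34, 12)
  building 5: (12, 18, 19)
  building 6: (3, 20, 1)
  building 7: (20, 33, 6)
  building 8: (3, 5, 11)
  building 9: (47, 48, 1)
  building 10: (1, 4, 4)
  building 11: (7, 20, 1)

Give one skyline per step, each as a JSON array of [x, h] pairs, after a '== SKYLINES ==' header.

== SKYLINES ==
[[5,4],[20,0]]
[[5,4],[20,9],[21,0]]
[[5,4],[20,9],[21,0],[24,9],[33,0]]
[[5,4],[20,9],[21,0],[24,9],[33,12],[34,0]]
[[5,4],[12,19],[18,4],[20,9],[21,0],[24,9],[33,12],[34,0]]
[[3,1],[5,4],[12,19],[18,4],[20,9],[21,0],[24,9],[33,12],[34,0]]
[[3,1],[5,4],[12,19],[18,4],[20,9],[21,6],[24,9],[33,12],[34,0]]
[[3,11],[5,4],[12,19],[18,4],[20,9],[21,6],[24,9],[33,12],[34,0]]
[[3,11],[5,4],[12,19],[18,4],[20,9],[21,6],[24,9],[33,12],[34,0],[47,1],[48,0]]
[[1,4],[3,11],[5,4],[12,19],[18,4],[20,9],[21,6],[24,9],[33,12],[34,0],[47,1],[48,0]]
[[1,4],[3,11],[5,4],[12,19],[18,4],[20,9],[21,6],[24,9],[33,12],[34,0],[47,1],[48,0]]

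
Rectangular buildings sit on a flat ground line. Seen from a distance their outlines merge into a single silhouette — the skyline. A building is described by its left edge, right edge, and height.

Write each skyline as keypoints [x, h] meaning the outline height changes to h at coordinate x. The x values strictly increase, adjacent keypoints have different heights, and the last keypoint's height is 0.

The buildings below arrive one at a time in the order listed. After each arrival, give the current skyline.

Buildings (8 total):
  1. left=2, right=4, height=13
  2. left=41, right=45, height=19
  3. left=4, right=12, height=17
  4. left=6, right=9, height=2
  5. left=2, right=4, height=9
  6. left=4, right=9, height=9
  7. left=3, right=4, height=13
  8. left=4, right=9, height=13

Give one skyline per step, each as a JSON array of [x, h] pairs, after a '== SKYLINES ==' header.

== SKYLINES ==
[[2,13],[4,0]]
[[2,13],[4,0],[41,19],[45,0]]
[[2,13],[4,17],[12,0],[41,19],[45,0]]
[[2,13],[4,17],[12,0],[41,19],[45,0]]
[[2,13],[4,17],[12,0],[41,19],[45,0]]
[[2,13],[4,17],[12,0],[41,19],[45,0]]
[[2,13],[4,17],[12,0],[41,19],[45,0]]
[[2,13],[4,17],[12,0],[41,19],[45,0]]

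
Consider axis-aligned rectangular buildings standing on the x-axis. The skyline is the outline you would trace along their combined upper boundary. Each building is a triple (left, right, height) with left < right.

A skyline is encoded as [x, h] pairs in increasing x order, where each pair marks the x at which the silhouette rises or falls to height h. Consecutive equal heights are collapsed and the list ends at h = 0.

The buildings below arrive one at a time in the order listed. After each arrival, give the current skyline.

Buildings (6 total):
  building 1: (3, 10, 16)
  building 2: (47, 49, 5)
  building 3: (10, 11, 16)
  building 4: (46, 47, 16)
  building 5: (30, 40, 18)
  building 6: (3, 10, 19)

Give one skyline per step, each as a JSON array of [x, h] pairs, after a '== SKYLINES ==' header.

== SKYLINES ==
[[3,16],[10,0]]
[[3,16],[10,0],[47,5],[49,0]]
[[3,16],[11,0],[47,5],[49,0]]
[[3,16],[11,0],[46,16],[47,5],[49,0]]
[[3,16],[11,0],[30,18],[40,0],[46,16],[47,5],[49,0]]
[[3,19],[10,16],[11,0],[30,18],[40,0],[46,16],[47,5],[49,0]]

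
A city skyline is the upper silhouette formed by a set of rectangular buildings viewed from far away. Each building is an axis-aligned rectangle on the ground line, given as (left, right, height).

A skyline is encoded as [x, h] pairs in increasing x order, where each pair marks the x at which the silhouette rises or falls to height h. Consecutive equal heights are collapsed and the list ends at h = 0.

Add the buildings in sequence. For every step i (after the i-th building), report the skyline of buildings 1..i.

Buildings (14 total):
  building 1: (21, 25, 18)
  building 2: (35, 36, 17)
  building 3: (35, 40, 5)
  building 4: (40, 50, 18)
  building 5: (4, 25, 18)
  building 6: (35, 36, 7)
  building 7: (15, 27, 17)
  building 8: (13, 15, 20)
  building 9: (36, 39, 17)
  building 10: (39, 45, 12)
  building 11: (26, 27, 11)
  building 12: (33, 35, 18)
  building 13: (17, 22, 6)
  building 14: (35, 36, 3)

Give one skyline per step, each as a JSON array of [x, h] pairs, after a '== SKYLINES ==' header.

== SKYLINES ==
[[21,18],[25,0]]
[[21,18],[25,0],[35,17],[36,0]]
[[21,18],[25,0],[35,17],[36,5],[40,0]]
[[21,18],[25,0],[35,17],[36,5],[40,18],[50,0]]
[[4,18],[25,0],[35,17],[36,5],[40,18],[50,0]]
[[4,18],[25,0],[35,17],[36,5],[40,18],[50,0]]
[[4,18],[25,17],[27,0],[35,17],[36,5],[40,18],[50,0]]
[[4,18],[13,20],[15,18],[25,17],[27,0],[35,17],[36,5],[40,18],[50,0]]
[[4,18],[13,20],[15,18],[25,17],[27,0],[35,17],[39,5],[40,18],[50,0]]
[[4,18],[13,20],[15,18],[25,17],[27,0],[35,17],[39,12],[40,18],[50,0]]
[[4,18],[13,20],[15,18],[25,17],[27,0],[35,17],[39,12],[40,18],[50,0]]
[[4,18],[13,20],[15,18],[25,17],[27,0],[33,18],[35,17],[39,12],[40,18],[50,0]]
[[4,18],[13,20],[15,18],[25,17],[27,0],[33,18],[35,17],[39,12],[40,18],[50,0]]
[[4,18],[13,20],[15,18],[25,17],[27,0],[33,18],[35,17],[39,12],[40,18],[50,0]]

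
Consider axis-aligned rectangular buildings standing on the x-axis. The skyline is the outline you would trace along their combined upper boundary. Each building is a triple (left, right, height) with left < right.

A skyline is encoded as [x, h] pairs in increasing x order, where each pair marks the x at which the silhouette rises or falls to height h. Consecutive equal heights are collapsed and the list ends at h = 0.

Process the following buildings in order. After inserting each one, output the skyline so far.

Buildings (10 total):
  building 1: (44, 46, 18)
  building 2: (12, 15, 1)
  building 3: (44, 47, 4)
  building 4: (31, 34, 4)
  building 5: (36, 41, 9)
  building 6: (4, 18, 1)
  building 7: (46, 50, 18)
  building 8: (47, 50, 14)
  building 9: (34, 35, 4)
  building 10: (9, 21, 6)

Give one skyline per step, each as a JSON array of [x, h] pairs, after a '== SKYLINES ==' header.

== SKYLINES ==
[[44,18],[46,0]]
[[12,1],[15,0],[44,18],[46,0]]
[[12,1],[15,0],[44,18],[46,4],[47,0]]
[[12,1],[15,0],[31,4],[34,0],[44,18],[46,4],[47,0]]
[[12,1],[15,0],[31,4],[34,0],[36,9],[41,0],[44,18],[46,4],[47,0]]
[[4,1],[18,0],[31,4],[34,0],[36,9],[41,0],[44,18],[46,4],[47,0]]
[[4,1],[18,0],[31,4],[34,0],[36,9],[41,0],[44,18],[50,0]]
[[4,1],[18,0],[31,4],[34,0],[36,9],[41,0],[44,18],[50,0]]
[[4,1],[18,0],[31,4],[35,0],[36,9],[41,0],[44,18],[50,0]]
[[4,1],[9,6],[21,0],[31,4],[35,0],[36,9],[41,0],[44,18],[50,0]]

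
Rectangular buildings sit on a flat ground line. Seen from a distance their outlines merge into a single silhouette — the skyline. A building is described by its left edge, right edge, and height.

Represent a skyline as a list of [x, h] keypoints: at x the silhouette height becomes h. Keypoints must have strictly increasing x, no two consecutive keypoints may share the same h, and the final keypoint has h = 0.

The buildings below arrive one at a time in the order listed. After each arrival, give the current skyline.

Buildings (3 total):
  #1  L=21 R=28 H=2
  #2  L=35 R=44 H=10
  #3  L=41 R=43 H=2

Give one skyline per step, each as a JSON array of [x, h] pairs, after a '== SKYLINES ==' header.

== SKYLINES ==
[[21,2],[28,0]]
[[21,2],[28,0],[35,10],[44,0]]
[[21,2],[28,0],[35,10],[44,0]]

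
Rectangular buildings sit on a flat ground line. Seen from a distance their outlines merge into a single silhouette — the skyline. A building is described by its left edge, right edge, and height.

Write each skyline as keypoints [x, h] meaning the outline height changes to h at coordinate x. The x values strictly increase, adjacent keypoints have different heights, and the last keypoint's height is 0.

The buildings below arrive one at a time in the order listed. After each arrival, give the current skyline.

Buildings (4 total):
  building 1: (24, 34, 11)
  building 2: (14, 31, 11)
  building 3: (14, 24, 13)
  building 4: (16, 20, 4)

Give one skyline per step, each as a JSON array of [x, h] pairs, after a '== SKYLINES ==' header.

== SKYLINES ==
[[24,11],[34,0]]
[[14,11],[34,0]]
[[14,13],[24,11],[34,0]]
[[14,13],[24,11],[34,0]]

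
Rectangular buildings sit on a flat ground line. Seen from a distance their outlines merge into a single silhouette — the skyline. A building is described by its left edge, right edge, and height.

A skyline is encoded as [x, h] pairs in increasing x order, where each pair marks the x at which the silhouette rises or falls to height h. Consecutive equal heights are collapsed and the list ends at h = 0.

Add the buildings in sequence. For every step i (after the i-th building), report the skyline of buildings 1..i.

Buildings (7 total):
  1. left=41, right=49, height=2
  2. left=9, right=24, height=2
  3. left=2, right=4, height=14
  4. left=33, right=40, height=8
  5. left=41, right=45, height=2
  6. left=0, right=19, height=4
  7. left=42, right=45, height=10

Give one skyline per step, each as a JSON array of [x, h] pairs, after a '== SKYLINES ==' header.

== SKYLINES ==
[[41,2],[49,0]]
[[9,2],[24,0],[41,2],[49,0]]
[[2,14],[4,0],[9,2],[24,0],[41,2],[49,0]]
[[2,14],[4,0],[9,2],[24,0],[33,8],[40,0],[41,2],[49,0]]
[[2,14],[4,0],[9,2],[24,0],[33,8],[40,0],[41,2],[49,0]]
[[0,4],[2,14],[4,4],[19,2],[24,0],[33,8],[40,0],[41,2],[49,0]]
[[0,4],[2,14],[4,4],[19,2],[24,0],[33,8],[40,0],[41,2],[42,10],[45,2],[49,0]]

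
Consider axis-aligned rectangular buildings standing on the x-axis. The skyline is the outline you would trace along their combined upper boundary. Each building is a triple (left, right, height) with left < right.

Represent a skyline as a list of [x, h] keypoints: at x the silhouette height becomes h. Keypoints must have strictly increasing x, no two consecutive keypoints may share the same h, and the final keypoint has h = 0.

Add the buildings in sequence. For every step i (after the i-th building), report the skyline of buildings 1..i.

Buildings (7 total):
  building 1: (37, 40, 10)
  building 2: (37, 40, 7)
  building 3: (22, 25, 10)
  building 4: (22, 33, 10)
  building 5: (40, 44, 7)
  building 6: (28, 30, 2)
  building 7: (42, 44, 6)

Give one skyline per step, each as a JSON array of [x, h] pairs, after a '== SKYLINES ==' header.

== SKYLINES ==
[[37,10],[40,0]]
[[37,10],[40,0]]
[[22,10],[25,0],[37,10],[40,0]]
[[22,10],[33,0],[37,10],[40,0]]
[[22,10],[33,0],[37,10],[40,7],[44,0]]
[[22,10],[33,0],[37,10],[40,7],[44,0]]
[[22,10],[33,0],[37,10],[40,7],[44,0]]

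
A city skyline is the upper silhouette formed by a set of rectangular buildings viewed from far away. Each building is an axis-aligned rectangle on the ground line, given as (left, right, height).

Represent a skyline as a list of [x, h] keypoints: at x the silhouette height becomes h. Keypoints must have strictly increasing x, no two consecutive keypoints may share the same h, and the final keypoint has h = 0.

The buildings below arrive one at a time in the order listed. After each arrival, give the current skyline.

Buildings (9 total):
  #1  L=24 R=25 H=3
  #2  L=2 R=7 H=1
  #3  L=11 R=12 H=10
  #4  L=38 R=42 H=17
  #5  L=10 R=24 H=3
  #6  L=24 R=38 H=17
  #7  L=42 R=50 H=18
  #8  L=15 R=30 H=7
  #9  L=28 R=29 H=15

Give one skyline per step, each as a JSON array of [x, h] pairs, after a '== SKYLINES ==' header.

== SKYLINES ==
[[24,3],[25,0]]
[[2,1],[7,0],[24,3],[25,0]]
[[2,1],[7,0],[11,10],[12,0],[24,3],[25,0]]
[[2,1],[7,0],[11,10],[12,0],[24,3],[25,0],[38,17],[42,0]]
[[2,1],[7,0],[10,3],[11,10],[12,3],[25,0],[38,17],[42,0]]
[[2,1],[7,0],[10,3],[11,10],[12,3],[24,17],[42,0]]
[[2,1],[7,0],[10,3],[11,10],[12,3],[24,17],[42,18],[50,0]]
[[2,1],[7,0],[10,3],[11,10],[12,3],[15,7],[24,17],[42,18],[50,0]]
[[2,1],[7,0],[10,3],[11,10],[12,3],[15,7],[24,17],[42,18],[50,0]]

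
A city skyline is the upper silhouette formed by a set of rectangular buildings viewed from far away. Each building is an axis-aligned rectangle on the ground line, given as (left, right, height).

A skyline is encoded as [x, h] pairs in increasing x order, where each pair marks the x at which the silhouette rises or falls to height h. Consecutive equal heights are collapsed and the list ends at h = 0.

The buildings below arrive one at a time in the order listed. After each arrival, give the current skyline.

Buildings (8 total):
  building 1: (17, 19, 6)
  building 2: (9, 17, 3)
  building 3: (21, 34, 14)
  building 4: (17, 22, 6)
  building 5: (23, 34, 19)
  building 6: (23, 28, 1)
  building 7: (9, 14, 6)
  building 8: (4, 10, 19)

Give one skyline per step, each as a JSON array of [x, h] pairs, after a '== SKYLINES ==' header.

== SKYLINES ==
[[17,6],[19,0]]
[[9,3],[17,6],[19,0]]
[[9,3],[17,6],[19,0],[21,14],[34,0]]
[[9,3],[17,6],[21,14],[34,0]]
[[9,3],[17,6],[21,14],[23,19],[34,0]]
[[9,3],[17,6],[21,14],[23,19],[34,0]]
[[9,6],[14,3],[17,6],[21,14],[23,19],[34,0]]
[[4,19],[10,6],[14,3],[17,6],[21,14],[23,19],[34,0]]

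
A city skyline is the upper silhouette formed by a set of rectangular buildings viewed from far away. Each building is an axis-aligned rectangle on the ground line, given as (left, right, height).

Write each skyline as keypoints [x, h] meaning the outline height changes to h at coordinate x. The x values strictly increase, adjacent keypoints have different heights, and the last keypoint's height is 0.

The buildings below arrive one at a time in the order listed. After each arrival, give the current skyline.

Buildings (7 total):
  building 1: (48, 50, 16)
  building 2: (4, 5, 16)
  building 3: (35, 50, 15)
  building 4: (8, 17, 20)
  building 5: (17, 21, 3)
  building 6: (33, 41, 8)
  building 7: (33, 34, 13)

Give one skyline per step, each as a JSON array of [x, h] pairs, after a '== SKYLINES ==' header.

== SKYLINES ==
[[48,16],[50,0]]
[[4,16],[5,0],[48,16],[50,0]]
[[4,16],[5,0],[35,15],[48,16],[50,0]]
[[4,16],[5,0],[8,20],[17,0],[35,15],[48,16],[50,0]]
[[4,16],[5,0],[8,20],[17,3],[21,0],[35,15],[48,16],[50,0]]
[[4,16],[5,0],[8,20],[17,3],[21,0],[33,8],[35,15],[48,16],[50,0]]
[[4,16],[5,0],[8,20],[17,3],[21,0],[33,13],[34,8],[35,15],[48,16],[50,0]]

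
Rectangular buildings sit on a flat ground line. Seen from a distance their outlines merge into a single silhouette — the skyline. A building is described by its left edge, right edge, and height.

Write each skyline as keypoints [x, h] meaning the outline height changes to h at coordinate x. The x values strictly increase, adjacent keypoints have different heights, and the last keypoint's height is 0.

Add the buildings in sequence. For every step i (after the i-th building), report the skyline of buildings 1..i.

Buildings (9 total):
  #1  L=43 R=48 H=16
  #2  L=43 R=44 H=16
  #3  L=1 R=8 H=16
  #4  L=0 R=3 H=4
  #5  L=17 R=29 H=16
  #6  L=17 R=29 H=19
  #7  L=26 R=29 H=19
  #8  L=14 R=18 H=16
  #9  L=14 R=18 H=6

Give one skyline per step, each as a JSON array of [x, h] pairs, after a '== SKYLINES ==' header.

== SKYLINES ==
[[43,16],[48,0]]
[[43,16],[48,0]]
[[1,16],[8,0],[43,16],[48,0]]
[[0,4],[1,16],[8,0],[43,16],[48,0]]
[[0,4],[1,16],[8,0],[17,16],[29,0],[43,16],[48,0]]
[[0,4],[1,16],[8,0],[17,19],[29,0],[43,16],[48,0]]
[[0,4],[1,16],[8,0],[17,19],[29,0],[43,16],[48,0]]
[[0,4],[1,16],[8,0],[14,16],[17,19],[29,0],[43,16],[48,0]]
[[0,4],[1,16],[8,0],[14,16],[17,19],[29,0],[43,16],[48,0]]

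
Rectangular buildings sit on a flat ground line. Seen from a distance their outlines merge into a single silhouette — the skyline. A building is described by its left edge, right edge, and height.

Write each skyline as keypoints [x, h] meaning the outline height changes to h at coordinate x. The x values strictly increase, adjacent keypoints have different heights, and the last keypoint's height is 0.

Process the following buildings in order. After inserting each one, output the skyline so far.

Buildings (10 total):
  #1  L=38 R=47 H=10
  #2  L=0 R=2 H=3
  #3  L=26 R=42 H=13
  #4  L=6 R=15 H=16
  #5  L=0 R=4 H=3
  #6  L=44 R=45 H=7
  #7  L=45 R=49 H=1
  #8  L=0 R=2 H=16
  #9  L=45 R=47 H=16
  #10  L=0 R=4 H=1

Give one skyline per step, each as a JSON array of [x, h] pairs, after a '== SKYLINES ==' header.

== SKYLINES ==
[[38,10],[47,0]]
[[0,3],[2,0],[38,10],[47,0]]
[[0,3],[2,0],[26,13],[42,10],[47,0]]
[[0,3],[2,0],[6,16],[15,0],[26,13],[42,10],[47,0]]
[[0,3],[4,0],[6,16],[15,0],[26,13],[42,10],[47,0]]
[[0,3],[4,0],[6,16],[15,0],[26,13],[42,10],[47,0]]
[[0,3],[4,0],[6,16],[15,0],[26,13],[42,10],[47,1],[49,0]]
[[0,16],[2,3],[4,0],[6,16],[15,0],[26,13],[42,10],[47,1],[49,0]]
[[0,16],[2,3],[4,0],[6,16],[15,0],[26,13],[42,10],[45,16],[47,1],[49,0]]
[[0,16],[2,3],[4,0],[6,16],[15,0],[26,13],[42,10],[45,16],[47,1],[49,0]]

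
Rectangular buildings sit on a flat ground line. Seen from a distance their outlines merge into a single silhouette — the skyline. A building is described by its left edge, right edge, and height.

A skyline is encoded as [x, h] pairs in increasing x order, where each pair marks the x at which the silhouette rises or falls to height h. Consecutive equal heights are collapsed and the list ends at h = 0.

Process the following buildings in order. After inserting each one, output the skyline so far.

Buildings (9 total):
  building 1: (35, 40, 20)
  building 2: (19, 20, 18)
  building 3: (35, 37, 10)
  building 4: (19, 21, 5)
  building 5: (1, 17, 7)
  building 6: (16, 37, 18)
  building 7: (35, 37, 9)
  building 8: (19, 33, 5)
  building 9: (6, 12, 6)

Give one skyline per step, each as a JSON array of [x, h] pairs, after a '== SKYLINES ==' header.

== SKYLINES ==
[[35,20],[40,0]]
[[19,18],[20,0],[35,20],[40,0]]
[[19,18],[20,0],[35,20],[40,0]]
[[19,18],[20,5],[21,0],[35,20],[40,0]]
[[1,7],[17,0],[19,18],[20,5],[21,0],[35,20],[40,0]]
[[1,7],[16,18],[35,20],[40,0]]
[[1,7],[16,18],[35,20],[40,0]]
[[1,7],[16,18],[35,20],[40,0]]
[[1,7],[16,18],[35,20],[40,0]]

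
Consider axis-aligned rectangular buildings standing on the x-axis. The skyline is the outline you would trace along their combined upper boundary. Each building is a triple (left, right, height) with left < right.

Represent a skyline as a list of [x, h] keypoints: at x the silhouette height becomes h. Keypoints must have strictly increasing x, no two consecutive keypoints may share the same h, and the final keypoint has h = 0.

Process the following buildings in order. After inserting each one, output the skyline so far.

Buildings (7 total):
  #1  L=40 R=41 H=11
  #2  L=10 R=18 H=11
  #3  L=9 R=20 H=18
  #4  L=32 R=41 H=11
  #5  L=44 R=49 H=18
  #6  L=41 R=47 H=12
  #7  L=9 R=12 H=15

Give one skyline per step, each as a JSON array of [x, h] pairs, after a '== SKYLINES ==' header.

== SKYLINES ==
[[40,11],[41,0]]
[[10,11],[18,0],[40,11],[41,0]]
[[9,18],[20,0],[40,11],[41,0]]
[[9,18],[20,0],[32,11],[41,0]]
[[9,18],[20,0],[32,11],[41,0],[44,18],[49,0]]
[[9,18],[20,0],[32,11],[41,12],[44,18],[49,0]]
[[9,18],[20,0],[32,11],[41,12],[44,18],[49,0]]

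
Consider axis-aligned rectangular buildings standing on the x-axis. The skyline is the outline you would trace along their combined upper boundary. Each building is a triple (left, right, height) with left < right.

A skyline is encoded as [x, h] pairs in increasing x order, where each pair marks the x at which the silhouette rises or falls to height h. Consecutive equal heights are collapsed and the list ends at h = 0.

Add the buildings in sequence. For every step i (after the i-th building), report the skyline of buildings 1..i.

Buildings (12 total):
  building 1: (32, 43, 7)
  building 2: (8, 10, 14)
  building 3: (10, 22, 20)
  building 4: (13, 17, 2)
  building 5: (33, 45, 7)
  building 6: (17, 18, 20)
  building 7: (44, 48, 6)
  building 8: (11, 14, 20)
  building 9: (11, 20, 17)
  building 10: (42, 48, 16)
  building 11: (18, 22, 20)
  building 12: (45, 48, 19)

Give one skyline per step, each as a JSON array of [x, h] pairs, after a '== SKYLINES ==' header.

== SKYLINES ==
[[32,7],[43,0]]
[[8,14],[10,0],[32,7],[43,0]]
[[8,14],[10,20],[22,0],[32,7],[43,0]]
[[8,14],[10,20],[22,0],[32,7],[43,0]]
[[8,14],[10,20],[22,0],[32,7],[45,0]]
[[8,14],[10,20],[22,0],[32,7],[45,0]]
[[8,14],[10,20],[22,0],[32,7],[45,6],[48,0]]
[[8,14],[10,20],[22,0],[32,7],[45,6],[48,0]]
[[8,14],[10,20],[22,0],[32,7],[45,6],[48,0]]
[[8,14],[10,20],[22,0],[32,7],[42,16],[48,0]]
[[8,14],[10,20],[22,0],[32,7],[42,16],[48,0]]
[[8,14],[10,20],[22,0],[32,7],[42,16],[45,19],[48,0]]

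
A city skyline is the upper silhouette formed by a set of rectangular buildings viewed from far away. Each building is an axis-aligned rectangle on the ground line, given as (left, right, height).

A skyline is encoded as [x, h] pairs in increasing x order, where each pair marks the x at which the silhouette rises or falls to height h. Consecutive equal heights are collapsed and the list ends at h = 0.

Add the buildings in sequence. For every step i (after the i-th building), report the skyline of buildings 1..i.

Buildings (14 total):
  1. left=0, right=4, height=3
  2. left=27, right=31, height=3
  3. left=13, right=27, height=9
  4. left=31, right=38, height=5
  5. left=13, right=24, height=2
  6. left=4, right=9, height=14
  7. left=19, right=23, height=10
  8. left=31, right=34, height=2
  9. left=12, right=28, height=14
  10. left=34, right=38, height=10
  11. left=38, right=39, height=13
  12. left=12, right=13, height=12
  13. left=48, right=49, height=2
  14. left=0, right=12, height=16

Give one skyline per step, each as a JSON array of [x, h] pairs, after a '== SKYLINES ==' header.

== SKYLINES ==
[[0,3],[4,0]]
[[0,3],[4,0],[27,3],[31,0]]
[[0,3],[4,0],[13,9],[27,3],[31,0]]
[[0,3],[4,0],[13,9],[27,3],[31,5],[38,0]]
[[0,3],[4,0],[13,9],[27,3],[31,5],[38,0]]
[[0,3],[4,14],[9,0],[13,9],[27,3],[31,5],[38,0]]
[[0,3],[4,14],[9,0],[13,9],[19,10],[23,9],[27,3],[31,5],[38,0]]
[[0,3],[4,14],[9,0],[13,9],[19,10],[23,9],[27,3],[31,5],[38,0]]
[[0,3],[4,14],[9,0],[12,14],[28,3],[31,5],[38,0]]
[[0,3],[4,14],[9,0],[12,14],[28,3],[31,5],[34,10],[38,0]]
[[0,3],[4,14],[9,0],[12,14],[28,3],[31,5],[34,10],[38,13],[39,0]]
[[0,3],[4,14],[9,0],[12,14],[28,3],[31,5],[34,10],[38,13],[39,0]]
[[0,3],[4,14],[9,0],[12,14],[28,3],[31,5],[34,10],[38,13],[39,0],[48,2],[49,0]]
[[0,16],[12,14],[28,3],[31,5],[34,10],[38,13],[39,0],[48,2],[49,0]]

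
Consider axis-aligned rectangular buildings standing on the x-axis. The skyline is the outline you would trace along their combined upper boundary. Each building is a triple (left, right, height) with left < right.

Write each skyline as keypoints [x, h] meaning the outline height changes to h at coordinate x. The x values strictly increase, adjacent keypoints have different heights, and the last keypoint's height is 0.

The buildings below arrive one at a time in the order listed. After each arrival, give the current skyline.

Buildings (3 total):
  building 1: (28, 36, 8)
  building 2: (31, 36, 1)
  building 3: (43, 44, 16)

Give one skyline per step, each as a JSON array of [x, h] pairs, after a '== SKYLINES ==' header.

== SKYLINES ==
[[28,8],[36,0]]
[[28,8],[36,0]]
[[28,8],[36,0],[43,16],[44,0]]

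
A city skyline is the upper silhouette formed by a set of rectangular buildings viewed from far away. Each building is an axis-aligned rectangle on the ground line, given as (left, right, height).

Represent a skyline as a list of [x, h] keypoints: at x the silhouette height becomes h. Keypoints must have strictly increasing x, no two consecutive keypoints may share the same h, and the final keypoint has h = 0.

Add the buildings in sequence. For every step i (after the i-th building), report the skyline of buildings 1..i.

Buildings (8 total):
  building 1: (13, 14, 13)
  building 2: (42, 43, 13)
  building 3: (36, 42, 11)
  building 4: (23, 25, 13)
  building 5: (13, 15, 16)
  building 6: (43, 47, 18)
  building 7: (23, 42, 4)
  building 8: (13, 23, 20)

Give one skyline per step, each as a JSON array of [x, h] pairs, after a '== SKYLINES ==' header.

== SKYLINES ==
[[13,13],[14,0]]
[[13,13],[14,0],[42,13],[43,0]]
[[13,13],[14,0],[36,11],[42,13],[43,0]]
[[13,13],[14,0],[23,13],[25,0],[36,11],[42,13],[43,0]]
[[13,16],[15,0],[23,13],[25,0],[36,11],[42,13],[43,0]]
[[13,16],[15,0],[23,13],[25,0],[36,11],[42,13],[43,18],[47,0]]
[[13,16],[15,0],[23,13],[25,4],[36,11],[42,13],[43,18],[47,0]]
[[13,20],[23,13],[25,4],[36,11],[42,13],[43,18],[47,0]]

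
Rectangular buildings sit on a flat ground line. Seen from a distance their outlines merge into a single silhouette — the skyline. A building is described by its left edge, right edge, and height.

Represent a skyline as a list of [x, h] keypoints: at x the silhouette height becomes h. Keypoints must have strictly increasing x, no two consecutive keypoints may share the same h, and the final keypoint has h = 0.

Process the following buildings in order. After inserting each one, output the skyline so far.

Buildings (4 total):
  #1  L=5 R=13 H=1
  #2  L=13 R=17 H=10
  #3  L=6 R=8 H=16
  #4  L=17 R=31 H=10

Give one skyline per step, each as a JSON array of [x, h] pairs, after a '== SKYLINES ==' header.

== SKYLINES ==
[[5,1],[13,0]]
[[5,1],[13,10],[17,0]]
[[5,1],[6,16],[8,1],[13,10],[17,0]]
[[5,1],[6,16],[8,1],[13,10],[31,0]]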